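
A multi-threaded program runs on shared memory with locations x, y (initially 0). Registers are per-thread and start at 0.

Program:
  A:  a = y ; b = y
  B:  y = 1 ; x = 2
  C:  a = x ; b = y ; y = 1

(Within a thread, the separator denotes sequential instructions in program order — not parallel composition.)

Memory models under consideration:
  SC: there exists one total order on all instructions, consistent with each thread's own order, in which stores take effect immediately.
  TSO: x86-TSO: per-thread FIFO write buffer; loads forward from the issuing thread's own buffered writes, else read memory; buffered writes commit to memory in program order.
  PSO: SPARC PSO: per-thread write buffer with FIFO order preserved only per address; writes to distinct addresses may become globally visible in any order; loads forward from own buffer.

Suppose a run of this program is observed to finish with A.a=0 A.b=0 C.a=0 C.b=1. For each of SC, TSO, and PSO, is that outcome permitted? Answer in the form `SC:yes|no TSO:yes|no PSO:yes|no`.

outcome vector order: (A.a,A.b,C.a,C.b)
SC: 9 outcomes — {0000; 0001; 0021; 0100; 0101; 0121; 1100; 1101; 1121}
TSO: 9 outcomes — {0000; 0001; 0021; 0100; 0101; 0121; 1100; 1101; 1121}
PSO: 12 outcomes — {0000; 0001; 0020; 0021; 0100; 0101; 0120; 0121; 1100; 1101; 1120; 1121}
target 0001 ∈ {SC,TSO,PSO}

SC:yes TSO:yes PSO:yes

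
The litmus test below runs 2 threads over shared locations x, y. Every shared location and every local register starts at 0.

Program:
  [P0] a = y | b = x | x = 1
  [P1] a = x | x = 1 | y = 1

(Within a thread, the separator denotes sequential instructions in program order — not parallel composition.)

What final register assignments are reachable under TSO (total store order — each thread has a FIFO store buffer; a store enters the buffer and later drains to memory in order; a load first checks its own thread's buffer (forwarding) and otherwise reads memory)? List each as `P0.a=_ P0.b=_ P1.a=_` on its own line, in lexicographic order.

outcome vector order: (P0.a,P0.b,P1.a)
|TSO outcomes| = 4

P0.a=0 P0.b=0 P1.a=0
P0.a=0 P0.b=0 P1.a=1
P0.a=0 P0.b=1 P1.a=0
P0.a=1 P0.b=1 P1.a=0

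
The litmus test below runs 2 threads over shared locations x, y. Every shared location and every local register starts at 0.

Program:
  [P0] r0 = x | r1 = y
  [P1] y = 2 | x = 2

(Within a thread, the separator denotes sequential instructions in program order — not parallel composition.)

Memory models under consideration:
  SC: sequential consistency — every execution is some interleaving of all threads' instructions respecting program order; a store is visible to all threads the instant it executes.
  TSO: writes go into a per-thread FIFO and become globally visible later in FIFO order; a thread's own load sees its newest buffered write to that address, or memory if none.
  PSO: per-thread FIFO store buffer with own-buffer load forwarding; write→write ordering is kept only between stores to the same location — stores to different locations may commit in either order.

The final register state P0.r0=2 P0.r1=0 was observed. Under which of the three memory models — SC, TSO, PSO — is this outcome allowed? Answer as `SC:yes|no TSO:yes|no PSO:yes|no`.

SC:no TSO:no PSO:yes

outcome vector order: (P0.r0,P0.r1)
under SC → 00 02 22
under TSO → 00 02 22
under PSO → 00 02 20 22
target 20 ∈ {PSO}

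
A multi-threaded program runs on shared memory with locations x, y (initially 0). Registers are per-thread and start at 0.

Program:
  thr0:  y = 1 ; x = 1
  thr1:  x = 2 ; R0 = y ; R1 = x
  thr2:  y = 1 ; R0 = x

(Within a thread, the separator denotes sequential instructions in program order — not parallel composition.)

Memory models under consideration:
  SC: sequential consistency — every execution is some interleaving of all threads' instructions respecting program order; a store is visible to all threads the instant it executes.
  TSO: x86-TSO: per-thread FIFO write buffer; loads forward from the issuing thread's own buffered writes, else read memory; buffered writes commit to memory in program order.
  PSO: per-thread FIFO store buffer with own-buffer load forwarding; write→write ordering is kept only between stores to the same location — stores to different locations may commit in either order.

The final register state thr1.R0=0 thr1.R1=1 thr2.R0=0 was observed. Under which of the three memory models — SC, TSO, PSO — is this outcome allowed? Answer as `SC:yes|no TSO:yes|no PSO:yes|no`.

outcome vector order: (thr1.R0,thr1.R1,thr2.R0)
under SC → (0,1,1) (0,1,2) (0,2,1) (0,2,2) (1,1,0) (1,1,1) (1,1,2) (1,2,0) (1,2,1) (1,2,2)
under TSO → (0,1,0) (0,1,1) (0,1,2) (0,2,0) (0,2,1) (0,2,2) (1,1,0) (1,1,1) (1,1,2) (1,2,0) (1,2,1) (1,2,2)
under PSO → (0,1,0) (0,1,1) (0,1,2) (0,2,0) (0,2,1) (0,2,2) (1,1,0) (1,1,1) (1,1,2) (1,2,0) (1,2,1) (1,2,2)
target (0,1,0) ∈ {TSO,PSO}

SC:no TSO:yes PSO:yes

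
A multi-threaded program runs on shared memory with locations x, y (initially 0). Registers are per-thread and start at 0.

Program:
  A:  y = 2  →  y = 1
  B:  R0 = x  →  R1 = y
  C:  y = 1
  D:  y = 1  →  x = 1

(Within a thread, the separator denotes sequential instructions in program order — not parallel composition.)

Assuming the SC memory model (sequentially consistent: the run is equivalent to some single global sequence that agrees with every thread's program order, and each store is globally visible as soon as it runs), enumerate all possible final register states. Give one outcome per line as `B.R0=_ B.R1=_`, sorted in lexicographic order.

B.R0=0 B.R1=0
B.R0=0 B.R1=1
B.R0=0 B.R1=2
B.R0=1 B.R1=1
B.R0=1 B.R1=2

outcome vector order: (B.R0,B.R1)
|SC outcomes| = 5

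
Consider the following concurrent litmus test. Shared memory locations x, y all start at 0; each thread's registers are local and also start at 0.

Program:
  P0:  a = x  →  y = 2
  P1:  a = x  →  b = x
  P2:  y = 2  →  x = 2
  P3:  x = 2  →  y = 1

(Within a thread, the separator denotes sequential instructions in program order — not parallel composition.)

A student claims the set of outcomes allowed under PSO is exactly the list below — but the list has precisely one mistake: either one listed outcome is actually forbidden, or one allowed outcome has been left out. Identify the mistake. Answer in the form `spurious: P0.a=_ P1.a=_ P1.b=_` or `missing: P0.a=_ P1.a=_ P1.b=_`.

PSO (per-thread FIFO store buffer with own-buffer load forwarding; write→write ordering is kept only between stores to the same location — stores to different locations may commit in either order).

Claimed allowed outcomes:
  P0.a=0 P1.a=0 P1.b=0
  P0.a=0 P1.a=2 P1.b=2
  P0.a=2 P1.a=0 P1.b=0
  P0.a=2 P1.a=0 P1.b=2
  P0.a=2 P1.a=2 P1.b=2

outcome vector order: (P0.a,P1.a,P1.b)
under PSO → 0/0/0 0/0/2 0/2/2 2/0/0 2/0/2 2/2/2
PSO∖claimed = {0/0/2}

missing: P0.a=0 P1.a=0 P1.b=2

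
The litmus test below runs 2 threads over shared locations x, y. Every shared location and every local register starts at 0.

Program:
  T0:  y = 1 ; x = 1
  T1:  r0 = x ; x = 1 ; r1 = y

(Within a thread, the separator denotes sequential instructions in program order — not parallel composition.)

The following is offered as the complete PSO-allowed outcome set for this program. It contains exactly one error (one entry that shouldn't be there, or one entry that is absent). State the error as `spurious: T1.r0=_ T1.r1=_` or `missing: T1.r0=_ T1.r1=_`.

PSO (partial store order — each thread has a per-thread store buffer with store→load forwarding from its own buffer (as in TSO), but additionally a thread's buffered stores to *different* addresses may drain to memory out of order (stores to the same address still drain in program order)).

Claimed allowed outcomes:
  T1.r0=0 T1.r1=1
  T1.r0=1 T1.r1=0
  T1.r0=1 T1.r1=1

outcome vector order: (T1.r0,T1.r1)
PSO: 4 outcomes — {(0,0); (0,1); (1,0); (1,1)}
PSO∖claimed = {(0,0)}

missing: T1.r0=0 T1.r1=0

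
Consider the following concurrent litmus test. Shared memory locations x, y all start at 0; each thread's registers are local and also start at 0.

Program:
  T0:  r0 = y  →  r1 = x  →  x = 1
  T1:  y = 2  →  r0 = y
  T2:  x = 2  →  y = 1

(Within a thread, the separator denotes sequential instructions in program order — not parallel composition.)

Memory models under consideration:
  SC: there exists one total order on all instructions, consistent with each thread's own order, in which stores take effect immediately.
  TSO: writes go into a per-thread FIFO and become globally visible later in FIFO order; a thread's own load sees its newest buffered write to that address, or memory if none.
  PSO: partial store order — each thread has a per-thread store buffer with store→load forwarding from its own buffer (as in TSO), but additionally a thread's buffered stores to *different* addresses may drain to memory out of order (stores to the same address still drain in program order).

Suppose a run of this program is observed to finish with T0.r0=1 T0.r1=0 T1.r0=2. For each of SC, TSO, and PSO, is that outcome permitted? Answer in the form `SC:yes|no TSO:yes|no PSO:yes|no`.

outcome vector order: (T0.r0,T0.r1,T1.r0)
SC: 10 outcomes — {0/0/1; 0/0/2; 0/2/1; 0/2/2; 1/2/1; 1/2/2; 2/0/1; 2/0/2; 2/2/1; 2/2/2}
TSO: 10 outcomes — {0/0/1; 0/0/2; 0/2/1; 0/2/2; 1/2/1; 1/2/2; 2/0/1; 2/0/2; 2/2/1; 2/2/2}
PSO: 12 outcomes — {0/0/1; 0/0/2; 0/2/1; 0/2/2; 1/0/1; 1/0/2; 1/2/1; 1/2/2; 2/0/1; 2/0/2; 2/2/1; 2/2/2}
target 1/0/2 ∈ {PSO}

SC:no TSO:no PSO:yes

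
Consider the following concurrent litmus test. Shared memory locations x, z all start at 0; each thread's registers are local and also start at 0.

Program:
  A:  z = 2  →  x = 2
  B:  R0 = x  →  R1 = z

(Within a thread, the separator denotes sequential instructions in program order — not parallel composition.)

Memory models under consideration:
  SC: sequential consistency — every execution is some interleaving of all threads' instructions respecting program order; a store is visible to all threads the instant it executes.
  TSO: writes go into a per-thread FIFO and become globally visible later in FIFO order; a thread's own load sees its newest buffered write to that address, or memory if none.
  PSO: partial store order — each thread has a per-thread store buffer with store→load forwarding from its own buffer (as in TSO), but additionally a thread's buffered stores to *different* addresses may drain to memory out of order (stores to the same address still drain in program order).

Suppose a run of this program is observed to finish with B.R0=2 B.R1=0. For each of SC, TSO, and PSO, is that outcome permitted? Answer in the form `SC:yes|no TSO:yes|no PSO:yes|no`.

outcome vector order: (B.R0,B.R1)
SC: 3 outcomes — {(0,0) (0,2) (2,2)}
TSO: 3 outcomes — {(0,0) (0,2) (2,2)}
PSO: 4 outcomes — {(0,0) (0,2) (2,0) (2,2)}
target (2,0) ∈ {PSO}

SC:no TSO:no PSO:yes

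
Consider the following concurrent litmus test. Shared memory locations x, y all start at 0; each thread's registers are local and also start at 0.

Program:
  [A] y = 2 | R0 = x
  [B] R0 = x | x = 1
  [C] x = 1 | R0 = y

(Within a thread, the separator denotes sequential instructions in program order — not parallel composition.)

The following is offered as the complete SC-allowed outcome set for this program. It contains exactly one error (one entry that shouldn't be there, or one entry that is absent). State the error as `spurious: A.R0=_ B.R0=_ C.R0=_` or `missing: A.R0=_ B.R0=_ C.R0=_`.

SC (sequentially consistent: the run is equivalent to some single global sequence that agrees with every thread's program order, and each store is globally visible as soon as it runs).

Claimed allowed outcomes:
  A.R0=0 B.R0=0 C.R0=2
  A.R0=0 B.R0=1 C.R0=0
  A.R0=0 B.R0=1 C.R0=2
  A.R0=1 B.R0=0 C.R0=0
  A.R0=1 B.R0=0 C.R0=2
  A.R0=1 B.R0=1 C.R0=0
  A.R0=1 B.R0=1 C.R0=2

outcome vector order: (A.R0,B.R0,C.R0)
under SC → (0,0,2) (0,1,2) (1,0,0) (1,0,2) (1,1,0) (1,1,2)
claimed∖SC = {(0,1,0)}

spurious: A.R0=0 B.R0=1 C.R0=0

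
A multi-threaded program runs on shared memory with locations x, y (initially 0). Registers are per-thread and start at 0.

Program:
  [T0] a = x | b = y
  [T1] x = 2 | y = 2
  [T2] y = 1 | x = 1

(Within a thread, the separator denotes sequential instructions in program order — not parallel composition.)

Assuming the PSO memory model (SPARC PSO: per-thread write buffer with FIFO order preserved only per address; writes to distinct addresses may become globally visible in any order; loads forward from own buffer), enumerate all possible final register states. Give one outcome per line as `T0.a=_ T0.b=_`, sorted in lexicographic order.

outcome vector order: (T0.a,T0.b)
|PSO outcomes| = 9

T0.a=0 T0.b=0
T0.a=0 T0.b=1
T0.a=0 T0.b=2
T0.a=1 T0.b=0
T0.a=1 T0.b=1
T0.a=1 T0.b=2
T0.a=2 T0.b=0
T0.a=2 T0.b=1
T0.a=2 T0.b=2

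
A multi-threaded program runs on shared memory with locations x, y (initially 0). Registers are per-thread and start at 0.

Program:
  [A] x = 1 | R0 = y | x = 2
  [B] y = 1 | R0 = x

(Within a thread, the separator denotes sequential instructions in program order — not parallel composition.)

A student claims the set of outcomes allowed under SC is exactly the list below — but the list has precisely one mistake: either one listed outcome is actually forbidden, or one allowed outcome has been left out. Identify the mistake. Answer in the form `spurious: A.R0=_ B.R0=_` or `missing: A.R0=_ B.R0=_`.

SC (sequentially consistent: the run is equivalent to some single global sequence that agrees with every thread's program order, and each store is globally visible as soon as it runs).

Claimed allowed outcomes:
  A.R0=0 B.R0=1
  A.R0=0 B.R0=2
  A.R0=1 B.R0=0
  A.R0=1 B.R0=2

outcome vector order: (A.R0,B.R0)
SC: 5 outcomes — {01; 02; 10; 11; 12}
SC∖claimed = {11}

missing: A.R0=1 B.R0=1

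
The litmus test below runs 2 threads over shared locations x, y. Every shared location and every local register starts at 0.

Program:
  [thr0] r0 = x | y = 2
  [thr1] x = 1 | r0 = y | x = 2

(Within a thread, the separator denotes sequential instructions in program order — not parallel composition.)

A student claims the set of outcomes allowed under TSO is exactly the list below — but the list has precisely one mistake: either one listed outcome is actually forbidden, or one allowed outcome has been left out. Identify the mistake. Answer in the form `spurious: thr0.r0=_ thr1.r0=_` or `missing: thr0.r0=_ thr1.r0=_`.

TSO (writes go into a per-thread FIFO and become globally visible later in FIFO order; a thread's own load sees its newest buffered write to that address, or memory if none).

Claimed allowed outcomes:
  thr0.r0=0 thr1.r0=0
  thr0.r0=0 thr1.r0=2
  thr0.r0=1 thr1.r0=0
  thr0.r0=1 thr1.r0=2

missing: thr0.r0=2 thr1.r0=0

outcome vector order: (thr0.r0,thr1.r0)
TSO: 5 outcomes — {<0 0>; <0 2>; <1 0>; <1 2>; <2 0>}
TSO∖claimed = {<2 0>}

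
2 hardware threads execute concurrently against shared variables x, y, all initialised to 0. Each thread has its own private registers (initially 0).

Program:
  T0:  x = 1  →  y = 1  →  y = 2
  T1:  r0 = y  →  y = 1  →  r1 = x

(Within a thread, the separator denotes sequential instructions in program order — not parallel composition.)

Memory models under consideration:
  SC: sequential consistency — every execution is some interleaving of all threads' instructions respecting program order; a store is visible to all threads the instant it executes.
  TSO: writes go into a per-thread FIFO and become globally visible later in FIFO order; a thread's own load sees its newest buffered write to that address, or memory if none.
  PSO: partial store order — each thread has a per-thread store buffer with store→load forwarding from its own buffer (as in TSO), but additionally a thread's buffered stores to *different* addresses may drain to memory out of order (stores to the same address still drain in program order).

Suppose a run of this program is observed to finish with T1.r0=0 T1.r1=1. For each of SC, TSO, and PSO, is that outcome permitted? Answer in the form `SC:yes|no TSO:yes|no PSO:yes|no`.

SC:yes TSO:yes PSO:yes

outcome vector order: (T1.r0,T1.r1)
[SC] allowed = {0/0, 0/1, 1/1, 2/1}
[TSO] allowed = {0/0, 0/1, 1/1, 2/1}
[PSO] allowed = {0/0, 0/1, 1/0, 1/1, 2/0, 2/1}
target 0/1 ∈ {SC,TSO,PSO}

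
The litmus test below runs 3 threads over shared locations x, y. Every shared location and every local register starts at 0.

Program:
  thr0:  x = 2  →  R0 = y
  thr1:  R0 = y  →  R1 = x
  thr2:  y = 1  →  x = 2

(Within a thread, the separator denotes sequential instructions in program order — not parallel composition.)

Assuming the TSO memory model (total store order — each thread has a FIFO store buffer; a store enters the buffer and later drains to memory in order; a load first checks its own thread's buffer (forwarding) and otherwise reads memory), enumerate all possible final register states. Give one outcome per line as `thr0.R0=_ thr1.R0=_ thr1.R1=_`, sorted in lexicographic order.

outcome vector order: (thr0.R0,thr1.R0,thr1.R1)
|TSO outcomes| = 8

thr0.R0=0 thr1.R0=0 thr1.R1=0
thr0.R0=0 thr1.R0=0 thr1.R1=2
thr0.R0=0 thr1.R0=1 thr1.R1=0
thr0.R0=0 thr1.R0=1 thr1.R1=2
thr0.R0=1 thr1.R0=0 thr1.R1=0
thr0.R0=1 thr1.R0=0 thr1.R1=2
thr0.R0=1 thr1.R0=1 thr1.R1=0
thr0.R0=1 thr1.R0=1 thr1.R1=2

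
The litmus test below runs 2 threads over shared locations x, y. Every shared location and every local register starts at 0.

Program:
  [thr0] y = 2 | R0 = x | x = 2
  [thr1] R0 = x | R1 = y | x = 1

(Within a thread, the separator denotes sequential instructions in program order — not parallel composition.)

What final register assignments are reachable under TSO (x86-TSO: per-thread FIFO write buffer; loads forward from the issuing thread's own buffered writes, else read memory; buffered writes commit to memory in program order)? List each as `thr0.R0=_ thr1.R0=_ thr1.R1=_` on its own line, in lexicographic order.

outcome vector order: (thr0.R0,thr1.R0,thr1.R1)
|TSO outcomes| = 5

thr0.R0=0 thr1.R0=0 thr1.R1=0
thr0.R0=0 thr1.R0=0 thr1.R1=2
thr0.R0=0 thr1.R0=2 thr1.R1=2
thr0.R0=1 thr1.R0=0 thr1.R1=0
thr0.R0=1 thr1.R0=0 thr1.R1=2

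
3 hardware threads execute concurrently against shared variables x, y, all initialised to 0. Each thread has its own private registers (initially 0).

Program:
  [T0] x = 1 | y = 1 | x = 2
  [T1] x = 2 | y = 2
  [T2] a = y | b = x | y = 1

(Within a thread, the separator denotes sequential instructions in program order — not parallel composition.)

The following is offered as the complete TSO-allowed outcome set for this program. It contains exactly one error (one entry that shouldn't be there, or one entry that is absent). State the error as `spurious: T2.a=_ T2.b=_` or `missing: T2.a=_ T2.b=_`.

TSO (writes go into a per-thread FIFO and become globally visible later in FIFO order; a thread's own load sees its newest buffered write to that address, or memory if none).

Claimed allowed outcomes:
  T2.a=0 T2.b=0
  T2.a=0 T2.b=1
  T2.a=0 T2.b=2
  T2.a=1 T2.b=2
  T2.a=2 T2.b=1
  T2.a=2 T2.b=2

outcome vector order: (T2.a,T2.b)
TSO: 7 outcomes — {00; 01; 02; 11; 12; 21; 22}
TSO∖claimed = {11}

missing: T2.a=1 T2.b=1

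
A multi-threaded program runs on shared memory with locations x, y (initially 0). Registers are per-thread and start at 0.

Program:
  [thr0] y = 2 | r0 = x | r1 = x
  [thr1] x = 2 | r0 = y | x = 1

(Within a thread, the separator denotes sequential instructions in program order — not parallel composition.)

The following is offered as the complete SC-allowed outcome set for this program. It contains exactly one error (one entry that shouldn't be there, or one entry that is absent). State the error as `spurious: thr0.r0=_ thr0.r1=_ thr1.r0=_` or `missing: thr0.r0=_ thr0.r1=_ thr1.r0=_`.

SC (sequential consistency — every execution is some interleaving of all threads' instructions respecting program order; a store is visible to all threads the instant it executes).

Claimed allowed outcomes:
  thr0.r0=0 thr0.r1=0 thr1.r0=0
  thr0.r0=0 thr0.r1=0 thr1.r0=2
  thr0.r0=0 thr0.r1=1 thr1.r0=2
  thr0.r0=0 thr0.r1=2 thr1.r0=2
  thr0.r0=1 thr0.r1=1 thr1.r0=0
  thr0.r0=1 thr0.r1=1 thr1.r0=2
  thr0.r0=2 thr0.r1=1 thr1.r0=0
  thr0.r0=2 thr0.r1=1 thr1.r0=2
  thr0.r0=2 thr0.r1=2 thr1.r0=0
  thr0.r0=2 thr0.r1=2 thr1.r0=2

outcome vector order: (thr0.r0,thr0.r1,thr1.r0)
SC: 9 outcomes — {<0 0 2>, <0 1 2>, <0 2 2>, <1 1 0>, <1 1 2>, <2 1 0>, <2 1 2>, <2 2 0>, <2 2 2>}
claimed∖SC = {<0 0 0>}

spurious: thr0.r0=0 thr0.r1=0 thr1.r0=0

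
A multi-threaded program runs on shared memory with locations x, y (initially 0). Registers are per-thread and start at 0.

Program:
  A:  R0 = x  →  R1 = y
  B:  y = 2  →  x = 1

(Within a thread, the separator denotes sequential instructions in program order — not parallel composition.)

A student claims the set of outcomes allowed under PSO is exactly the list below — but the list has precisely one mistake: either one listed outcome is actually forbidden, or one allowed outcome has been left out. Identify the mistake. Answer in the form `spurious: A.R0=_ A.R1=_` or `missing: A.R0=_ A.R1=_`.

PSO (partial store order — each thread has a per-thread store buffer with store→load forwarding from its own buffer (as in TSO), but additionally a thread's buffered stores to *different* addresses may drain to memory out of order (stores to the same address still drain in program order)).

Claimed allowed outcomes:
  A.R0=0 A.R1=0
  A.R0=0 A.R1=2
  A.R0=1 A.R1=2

missing: A.R0=1 A.R1=0

outcome vector order: (A.R0,A.R1)
PSO: 4 outcomes — {00, 02, 10, 12}
PSO∖claimed = {10}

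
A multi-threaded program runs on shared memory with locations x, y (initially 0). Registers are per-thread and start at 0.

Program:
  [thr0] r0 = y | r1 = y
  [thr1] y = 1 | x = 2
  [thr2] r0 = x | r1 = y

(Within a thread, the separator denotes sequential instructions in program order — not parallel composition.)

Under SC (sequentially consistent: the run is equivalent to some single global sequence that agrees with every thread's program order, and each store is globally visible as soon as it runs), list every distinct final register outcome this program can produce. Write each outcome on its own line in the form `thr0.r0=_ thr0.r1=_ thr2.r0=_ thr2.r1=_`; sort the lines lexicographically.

thr0.r0=0 thr0.r1=0 thr2.r0=0 thr2.r1=0
thr0.r0=0 thr0.r1=0 thr2.r0=0 thr2.r1=1
thr0.r0=0 thr0.r1=0 thr2.r0=2 thr2.r1=1
thr0.r0=0 thr0.r1=1 thr2.r0=0 thr2.r1=0
thr0.r0=0 thr0.r1=1 thr2.r0=0 thr2.r1=1
thr0.r0=0 thr0.r1=1 thr2.r0=2 thr2.r1=1
thr0.r0=1 thr0.r1=1 thr2.r0=0 thr2.r1=0
thr0.r0=1 thr0.r1=1 thr2.r0=0 thr2.r1=1
thr0.r0=1 thr0.r1=1 thr2.r0=2 thr2.r1=1

outcome vector order: (thr0.r0,thr0.r1,thr2.r0,thr2.r1)
|SC outcomes| = 9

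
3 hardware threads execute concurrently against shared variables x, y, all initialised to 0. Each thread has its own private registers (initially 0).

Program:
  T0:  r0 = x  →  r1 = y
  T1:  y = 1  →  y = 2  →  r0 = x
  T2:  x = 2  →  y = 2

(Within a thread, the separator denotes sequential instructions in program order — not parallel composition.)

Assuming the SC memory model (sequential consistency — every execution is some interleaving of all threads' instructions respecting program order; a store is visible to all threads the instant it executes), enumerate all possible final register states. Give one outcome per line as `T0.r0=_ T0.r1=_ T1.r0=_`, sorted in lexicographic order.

T0.r0=0 T0.r1=0 T1.r0=0
T0.r0=0 T0.r1=0 T1.r0=2
T0.r0=0 T0.r1=1 T1.r0=0
T0.r0=0 T0.r1=1 T1.r0=2
T0.r0=0 T0.r1=2 T1.r0=0
T0.r0=0 T0.r1=2 T1.r0=2
T0.r0=2 T0.r1=0 T1.r0=2
T0.r0=2 T0.r1=1 T1.r0=2
T0.r0=2 T0.r1=2 T1.r0=0
T0.r0=2 T0.r1=2 T1.r0=2

outcome vector order: (T0.r0,T0.r1,T1.r0)
|SC outcomes| = 10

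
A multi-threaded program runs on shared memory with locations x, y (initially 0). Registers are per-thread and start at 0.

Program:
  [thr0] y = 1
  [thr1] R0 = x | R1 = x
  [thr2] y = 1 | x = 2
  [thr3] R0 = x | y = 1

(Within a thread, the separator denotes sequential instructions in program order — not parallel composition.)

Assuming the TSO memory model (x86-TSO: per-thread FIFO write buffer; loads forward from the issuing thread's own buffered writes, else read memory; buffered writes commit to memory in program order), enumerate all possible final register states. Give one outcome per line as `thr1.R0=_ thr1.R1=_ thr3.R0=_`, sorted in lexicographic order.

outcome vector order: (thr1.R0,thr1.R1,thr3.R0)
|TSO outcomes| = 6

thr1.R0=0 thr1.R1=0 thr3.R0=0
thr1.R0=0 thr1.R1=0 thr3.R0=2
thr1.R0=0 thr1.R1=2 thr3.R0=0
thr1.R0=0 thr1.R1=2 thr3.R0=2
thr1.R0=2 thr1.R1=2 thr3.R0=0
thr1.R0=2 thr1.R1=2 thr3.R0=2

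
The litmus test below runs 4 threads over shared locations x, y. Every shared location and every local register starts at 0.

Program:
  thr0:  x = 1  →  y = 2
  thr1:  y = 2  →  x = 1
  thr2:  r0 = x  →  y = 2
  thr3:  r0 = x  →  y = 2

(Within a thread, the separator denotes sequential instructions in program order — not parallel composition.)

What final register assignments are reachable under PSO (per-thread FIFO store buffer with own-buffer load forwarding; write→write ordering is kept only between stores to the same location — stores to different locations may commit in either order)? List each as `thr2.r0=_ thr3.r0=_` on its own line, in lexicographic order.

outcome vector order: (thr2.r0,thr3.r0)
|PSO outcomes| = 4

thr2.r0=0 thr3.r0=0
thr2.r0=0 thr3.r0=1
thr2.r0=1 thr3.r0=0
thr2.r0=1 thr3.r0=1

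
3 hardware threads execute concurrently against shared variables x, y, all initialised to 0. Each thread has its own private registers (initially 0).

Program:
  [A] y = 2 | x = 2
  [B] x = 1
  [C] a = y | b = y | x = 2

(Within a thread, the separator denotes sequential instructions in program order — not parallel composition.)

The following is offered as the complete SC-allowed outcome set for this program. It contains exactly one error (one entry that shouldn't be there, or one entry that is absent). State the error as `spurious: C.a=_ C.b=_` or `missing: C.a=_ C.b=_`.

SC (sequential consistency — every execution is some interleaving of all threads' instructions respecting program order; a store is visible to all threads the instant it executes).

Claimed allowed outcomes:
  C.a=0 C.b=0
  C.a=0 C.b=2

outcome vector order: (C.a,C.b)
[SC] allowed = {<0 0>; <0 2>; <2 2>}
SC∖claimed = {<2 2>}

missing: C.a=2 C.b=2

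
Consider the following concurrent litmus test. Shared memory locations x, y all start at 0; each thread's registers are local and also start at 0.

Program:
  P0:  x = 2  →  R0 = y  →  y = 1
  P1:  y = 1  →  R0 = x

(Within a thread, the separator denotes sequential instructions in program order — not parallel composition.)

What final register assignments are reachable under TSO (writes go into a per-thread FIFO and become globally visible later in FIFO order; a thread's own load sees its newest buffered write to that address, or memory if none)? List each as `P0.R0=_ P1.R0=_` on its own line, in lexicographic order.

P0.R0=0 P1.R0=0
P0.R0=0 P1.R0=2
P0.R0=1 P1.R0=0
P0.R0=1 P1.R0=2

outcome vector order: (P0.R0,P1.R0)
|TSO outcomes| = 4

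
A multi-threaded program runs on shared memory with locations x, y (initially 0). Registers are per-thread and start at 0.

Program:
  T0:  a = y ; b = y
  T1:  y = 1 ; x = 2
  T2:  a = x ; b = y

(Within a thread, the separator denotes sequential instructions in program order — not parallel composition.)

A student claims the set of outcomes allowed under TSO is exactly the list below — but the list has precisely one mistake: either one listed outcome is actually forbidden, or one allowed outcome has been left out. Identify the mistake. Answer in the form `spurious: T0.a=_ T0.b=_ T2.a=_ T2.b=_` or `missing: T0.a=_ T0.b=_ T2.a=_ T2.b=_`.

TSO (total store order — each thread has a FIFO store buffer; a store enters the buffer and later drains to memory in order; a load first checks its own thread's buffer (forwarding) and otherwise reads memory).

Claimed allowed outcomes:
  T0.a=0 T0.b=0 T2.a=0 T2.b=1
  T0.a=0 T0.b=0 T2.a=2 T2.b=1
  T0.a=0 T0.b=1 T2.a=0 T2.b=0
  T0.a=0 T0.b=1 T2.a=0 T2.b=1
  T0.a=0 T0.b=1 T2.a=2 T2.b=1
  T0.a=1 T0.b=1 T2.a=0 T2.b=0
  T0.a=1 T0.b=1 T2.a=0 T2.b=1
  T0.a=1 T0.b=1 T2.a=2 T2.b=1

outcome vector order: (T0.a,T0.b,T2.a,T2.b)
TSO (9): (0,0,0,0); (0,0,0,1); (0,0,2,1); (0,1,0,0); (0,1,0,1); (0,1,2,1); (1,1,0,0); (1,1,0,1); (1,1,2,1)
TSO∖claimed = {(0,0,0,0)}

missing: T0.a=0 T0.b=0 T2.a=0 T2.b=0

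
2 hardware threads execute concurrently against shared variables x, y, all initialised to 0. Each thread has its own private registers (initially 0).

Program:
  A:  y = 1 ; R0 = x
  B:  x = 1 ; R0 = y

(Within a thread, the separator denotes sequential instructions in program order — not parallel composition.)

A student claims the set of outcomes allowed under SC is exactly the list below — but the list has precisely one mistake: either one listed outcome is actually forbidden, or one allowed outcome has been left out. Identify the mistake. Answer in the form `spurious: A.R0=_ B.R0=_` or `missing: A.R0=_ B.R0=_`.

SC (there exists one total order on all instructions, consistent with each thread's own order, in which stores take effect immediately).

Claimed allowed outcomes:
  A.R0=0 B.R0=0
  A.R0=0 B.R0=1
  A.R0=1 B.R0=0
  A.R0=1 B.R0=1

outcome vector order: (A.R0,B.R0)
[SC] allowed = {01 10 11}
claimed∖SC = {00}

spurious: A.R0=0 B.R0=0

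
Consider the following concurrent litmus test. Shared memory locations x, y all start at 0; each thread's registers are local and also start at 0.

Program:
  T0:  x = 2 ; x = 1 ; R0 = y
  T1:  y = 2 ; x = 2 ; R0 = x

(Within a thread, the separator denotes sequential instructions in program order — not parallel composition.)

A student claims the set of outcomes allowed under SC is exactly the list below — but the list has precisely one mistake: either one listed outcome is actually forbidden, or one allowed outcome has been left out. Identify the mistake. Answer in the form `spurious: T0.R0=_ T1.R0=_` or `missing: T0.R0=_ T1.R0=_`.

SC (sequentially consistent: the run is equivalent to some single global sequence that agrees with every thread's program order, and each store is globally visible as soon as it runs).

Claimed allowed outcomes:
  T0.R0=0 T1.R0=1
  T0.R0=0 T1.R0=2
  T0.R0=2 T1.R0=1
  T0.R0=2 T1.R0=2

outcome vector order: (T0.R0,T1.R0)
SC (3): <0 2> <2 1> <2 2>
claimed∖SC = {<0 1>}

spurious: T0.R0=0 T1.R0=1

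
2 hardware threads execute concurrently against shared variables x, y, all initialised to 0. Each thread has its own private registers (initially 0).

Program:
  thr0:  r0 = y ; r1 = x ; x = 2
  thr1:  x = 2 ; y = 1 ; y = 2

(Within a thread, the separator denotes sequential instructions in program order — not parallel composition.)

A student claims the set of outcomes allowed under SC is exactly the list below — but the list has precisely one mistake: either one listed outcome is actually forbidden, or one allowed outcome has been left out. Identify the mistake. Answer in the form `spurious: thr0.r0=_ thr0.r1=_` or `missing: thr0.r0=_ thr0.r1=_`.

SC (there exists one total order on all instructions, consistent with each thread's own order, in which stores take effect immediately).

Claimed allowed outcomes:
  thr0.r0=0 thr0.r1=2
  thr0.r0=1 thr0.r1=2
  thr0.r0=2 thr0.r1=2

outcome vector order: (thr0.r0,thr0.r1)
SC: 4 outcomes — {0/0, 0/2, 1/2, 2/2}
SC∖claimed = {0/0}

missing: thr0.r0=0 thr0.r1=0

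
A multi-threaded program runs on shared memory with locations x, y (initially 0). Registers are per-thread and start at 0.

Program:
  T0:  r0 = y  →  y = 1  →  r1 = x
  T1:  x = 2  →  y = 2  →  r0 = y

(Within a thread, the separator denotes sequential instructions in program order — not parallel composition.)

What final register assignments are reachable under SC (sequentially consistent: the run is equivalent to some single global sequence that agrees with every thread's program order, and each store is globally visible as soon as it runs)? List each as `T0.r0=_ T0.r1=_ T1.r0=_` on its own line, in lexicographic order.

T0.r0=0 T0.r1=0 T1.r0=2
T0.r0=0 T0.r1=2 T1.r0=1
T0.r0=0 T0.r1=2 T1.r0=2
T0.r0=2 T0.r1=2 T1.r0=1
T0.r0=2 T0.r1=2 T1.r0=2

outcome vector order: (T0.r0,T0.r1,T1.r0)
|SC outcomes| = 5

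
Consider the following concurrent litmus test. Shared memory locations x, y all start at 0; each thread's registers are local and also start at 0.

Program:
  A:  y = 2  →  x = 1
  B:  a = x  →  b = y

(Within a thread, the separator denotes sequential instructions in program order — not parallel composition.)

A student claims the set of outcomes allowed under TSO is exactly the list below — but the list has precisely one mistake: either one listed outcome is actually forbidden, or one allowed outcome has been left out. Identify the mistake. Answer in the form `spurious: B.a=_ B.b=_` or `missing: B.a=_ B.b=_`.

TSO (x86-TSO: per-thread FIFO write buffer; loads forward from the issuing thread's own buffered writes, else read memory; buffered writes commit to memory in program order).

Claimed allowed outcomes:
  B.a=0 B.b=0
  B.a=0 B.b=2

outcome vector order: (B.a,B.b)
TSO (3): 0/0, 0/2, 1/2
TSO∖claimed = {1/2}

missing: B.a=1 B.b=2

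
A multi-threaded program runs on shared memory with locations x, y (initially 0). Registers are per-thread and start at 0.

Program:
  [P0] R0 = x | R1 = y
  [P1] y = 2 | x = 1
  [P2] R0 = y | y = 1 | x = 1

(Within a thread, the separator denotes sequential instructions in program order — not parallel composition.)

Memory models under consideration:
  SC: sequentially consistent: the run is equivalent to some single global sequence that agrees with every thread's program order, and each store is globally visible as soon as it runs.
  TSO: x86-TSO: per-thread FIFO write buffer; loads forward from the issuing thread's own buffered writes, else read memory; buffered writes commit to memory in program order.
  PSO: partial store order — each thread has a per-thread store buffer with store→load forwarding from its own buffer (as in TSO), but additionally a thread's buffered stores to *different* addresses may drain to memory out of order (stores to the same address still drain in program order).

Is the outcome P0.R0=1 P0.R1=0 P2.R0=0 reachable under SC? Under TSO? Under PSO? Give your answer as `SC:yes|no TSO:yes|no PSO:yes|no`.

SC:no TSO:no PSO:yes

outcome vector order: (P0.R0,P0.R1,P2.R0)
SC: 10 outcomes — {000; 002; 010; 012; 020; 022; 110; 112; 120; 122}
TSO: 10 outcomes — {000; 002; 010; 012; 020; 022; 110; 112; 120; 122}
PSO: 12 outcomes — {000; 002; 010; 012; 020; 022; 100; 102; 110; 112; 120; 122}
target 100 ∈ {PSO}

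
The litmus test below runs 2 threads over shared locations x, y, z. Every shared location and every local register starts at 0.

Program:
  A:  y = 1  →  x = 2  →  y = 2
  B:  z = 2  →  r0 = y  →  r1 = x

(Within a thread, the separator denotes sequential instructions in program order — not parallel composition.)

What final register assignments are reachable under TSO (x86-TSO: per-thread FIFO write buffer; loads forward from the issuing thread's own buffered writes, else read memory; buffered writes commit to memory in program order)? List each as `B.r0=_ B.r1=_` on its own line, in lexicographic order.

outcome vector order: (B.r0,B.r1)
|TSO outcomes| = 5

B.r0=0 B.r1=0
B.r0=0 B.r1=2
B.r0=1 B.r1=0
B.r0=1 B.r1=2
B.r0=2 B.r1=2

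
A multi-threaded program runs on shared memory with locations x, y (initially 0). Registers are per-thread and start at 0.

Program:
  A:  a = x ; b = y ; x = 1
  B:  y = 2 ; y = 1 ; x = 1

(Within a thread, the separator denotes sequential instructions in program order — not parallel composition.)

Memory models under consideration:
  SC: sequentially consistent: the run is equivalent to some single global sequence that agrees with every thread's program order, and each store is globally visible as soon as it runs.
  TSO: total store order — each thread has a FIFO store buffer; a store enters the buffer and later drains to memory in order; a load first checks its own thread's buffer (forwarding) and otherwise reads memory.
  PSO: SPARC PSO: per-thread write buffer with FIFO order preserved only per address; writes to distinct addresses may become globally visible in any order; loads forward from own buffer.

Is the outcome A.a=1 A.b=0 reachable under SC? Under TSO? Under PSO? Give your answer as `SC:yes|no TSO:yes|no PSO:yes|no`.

SC:no TSO:no PSO:yes

outcome vector order: (A.a,A.b)
SC: 4 outcomes — {00, 01, 02, 11}
TSO: 4 outcomes — {00, 01, 02, 11}
PSO: 6 outcomes — {00, 01, 02, 10, 11, 12}
target 10 ∈ {PSO}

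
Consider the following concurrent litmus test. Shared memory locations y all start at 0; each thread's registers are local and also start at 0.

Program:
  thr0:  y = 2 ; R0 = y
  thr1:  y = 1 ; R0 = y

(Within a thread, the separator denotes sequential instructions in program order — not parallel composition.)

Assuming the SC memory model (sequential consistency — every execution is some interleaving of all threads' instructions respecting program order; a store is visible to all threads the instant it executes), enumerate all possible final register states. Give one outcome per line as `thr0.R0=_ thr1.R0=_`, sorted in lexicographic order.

thr0.R0=1 thr1.R0=1
thr0.R0=2 thr1.R0=1
thr0.R0=2 thr1.R0=2

outcome vector order: (thr0.R0,thr1.R0)
|SC outcomes| = 3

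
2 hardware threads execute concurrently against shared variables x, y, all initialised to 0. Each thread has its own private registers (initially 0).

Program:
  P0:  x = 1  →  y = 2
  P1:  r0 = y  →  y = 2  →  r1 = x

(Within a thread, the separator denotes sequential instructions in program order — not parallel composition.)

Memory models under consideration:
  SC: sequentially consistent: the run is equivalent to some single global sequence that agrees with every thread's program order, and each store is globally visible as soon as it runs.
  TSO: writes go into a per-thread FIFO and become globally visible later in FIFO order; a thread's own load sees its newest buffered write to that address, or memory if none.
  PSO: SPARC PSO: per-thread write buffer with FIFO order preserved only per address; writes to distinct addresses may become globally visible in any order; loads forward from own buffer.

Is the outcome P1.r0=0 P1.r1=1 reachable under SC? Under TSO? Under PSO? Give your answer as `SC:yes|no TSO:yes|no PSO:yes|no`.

SC:yes TSO:yes PSO:yes

outcome vector order: (P1.r0,P1.r1)
SC: 3 outcomes — {(0,0) (0,1) (2,1)}
TSO: 3 outcomes — {(0,0) (0,1) (2,1)}
PSO: 4 outcomes — {(0,0) (0,1) (2,0) (2,1)}
target (0,1) ∈ {SC,TSO,PSO}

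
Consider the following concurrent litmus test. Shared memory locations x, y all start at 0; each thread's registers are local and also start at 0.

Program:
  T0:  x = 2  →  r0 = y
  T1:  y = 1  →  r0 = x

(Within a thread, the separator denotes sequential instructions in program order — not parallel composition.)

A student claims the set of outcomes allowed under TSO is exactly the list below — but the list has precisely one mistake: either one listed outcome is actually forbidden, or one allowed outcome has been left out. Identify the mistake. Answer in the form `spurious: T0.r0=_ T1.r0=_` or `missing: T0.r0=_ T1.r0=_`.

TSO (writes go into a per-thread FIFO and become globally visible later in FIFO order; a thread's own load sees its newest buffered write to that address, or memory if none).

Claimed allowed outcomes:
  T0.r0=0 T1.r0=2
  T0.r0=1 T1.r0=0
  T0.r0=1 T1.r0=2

outcome vector order: (T0.r0,T1.r0)
TSO: 4 outcomes — {(0,0); (0,2); (1,0); (1,2)}
TSO∖claimed = {(0,0)}

missing: T0.r0=0 T1.r0=0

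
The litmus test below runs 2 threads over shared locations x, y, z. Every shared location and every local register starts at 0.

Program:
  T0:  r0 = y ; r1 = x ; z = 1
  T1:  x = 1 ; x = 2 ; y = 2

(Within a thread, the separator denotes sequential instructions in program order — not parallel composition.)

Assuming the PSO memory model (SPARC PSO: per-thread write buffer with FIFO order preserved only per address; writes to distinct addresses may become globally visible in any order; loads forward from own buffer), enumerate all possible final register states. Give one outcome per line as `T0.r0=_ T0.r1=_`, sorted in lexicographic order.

outcome vector order: (T0.r0,T0.r1)
|PSO outcomes| = 6

T0.r0=0 T0.r1=0
T0.r0=0 T0.r1=1
T0.r0=0 T0.r1=2
T0.r0=2 T0.r1=0
T0.r0=2 T0.r1=1
T0.r0=2 T0.r1=2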